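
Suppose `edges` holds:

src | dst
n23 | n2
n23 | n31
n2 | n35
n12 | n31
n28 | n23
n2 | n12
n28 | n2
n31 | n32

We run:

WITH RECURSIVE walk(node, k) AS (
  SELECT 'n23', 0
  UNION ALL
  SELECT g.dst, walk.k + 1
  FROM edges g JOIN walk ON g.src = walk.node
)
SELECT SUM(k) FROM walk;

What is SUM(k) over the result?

15

Base: (n23, k=0).
Iteration 1: edges from {n23} -> (n2, k=1), (n31, k=1).
Iteration 2: edges from {n2,n31} -> (n12, k=2), (n32, k=2), (n35, k=2).
Iteration 3: edges from {n12,n32,n35} -> (n31, k=3).
Iteration 4: edges from {n31} -> (n32, k=4).
Iteration 5: no outgoing edges from {n32}; recursion stops.
SUM(k) = 0 + 1 + 1 + 2 + 2 + 2 + 3 + 4 = 15.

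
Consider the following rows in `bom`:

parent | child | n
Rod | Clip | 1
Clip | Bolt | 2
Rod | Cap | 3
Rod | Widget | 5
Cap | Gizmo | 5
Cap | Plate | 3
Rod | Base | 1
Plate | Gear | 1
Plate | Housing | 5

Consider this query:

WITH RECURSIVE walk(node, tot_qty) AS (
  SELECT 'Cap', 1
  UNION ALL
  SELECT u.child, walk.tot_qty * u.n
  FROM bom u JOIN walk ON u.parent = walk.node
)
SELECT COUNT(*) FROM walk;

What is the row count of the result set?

5

Base: (Cap, tot_qty=1).
Iteration 1: components of {Cap} -> Gizmo = 1*5 = 5, Plate = 1*3 = 3.
Iteration 2: components of {Gizmo,Plate} -> Gear = 3*1 = 3, Housing = 3*5 = 15.
Iteration 3: no further components; recursion stops.
Total rows emitted: 5.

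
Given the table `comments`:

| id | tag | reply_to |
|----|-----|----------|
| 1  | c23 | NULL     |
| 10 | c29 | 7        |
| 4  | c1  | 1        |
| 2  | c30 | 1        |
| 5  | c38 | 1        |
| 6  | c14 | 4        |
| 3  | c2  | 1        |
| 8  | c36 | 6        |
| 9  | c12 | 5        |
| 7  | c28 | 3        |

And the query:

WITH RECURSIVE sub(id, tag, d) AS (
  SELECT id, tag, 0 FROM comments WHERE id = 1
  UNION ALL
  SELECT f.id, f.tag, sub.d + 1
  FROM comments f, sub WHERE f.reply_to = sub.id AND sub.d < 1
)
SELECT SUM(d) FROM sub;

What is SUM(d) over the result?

Base: id=1 (c23) at d 0.
Iteration 1: rows with reply_to in {1} -> c30 (id 2, d 1), c2 (id 3, d 1), c1 (id 4, d 1), c38 (id 5, d 1).
Iteration 2: d < 1 fails for all current rows; recursion stops.
SUM(d) = 0 + 1 + 1 + 1 + 1 = 4.

4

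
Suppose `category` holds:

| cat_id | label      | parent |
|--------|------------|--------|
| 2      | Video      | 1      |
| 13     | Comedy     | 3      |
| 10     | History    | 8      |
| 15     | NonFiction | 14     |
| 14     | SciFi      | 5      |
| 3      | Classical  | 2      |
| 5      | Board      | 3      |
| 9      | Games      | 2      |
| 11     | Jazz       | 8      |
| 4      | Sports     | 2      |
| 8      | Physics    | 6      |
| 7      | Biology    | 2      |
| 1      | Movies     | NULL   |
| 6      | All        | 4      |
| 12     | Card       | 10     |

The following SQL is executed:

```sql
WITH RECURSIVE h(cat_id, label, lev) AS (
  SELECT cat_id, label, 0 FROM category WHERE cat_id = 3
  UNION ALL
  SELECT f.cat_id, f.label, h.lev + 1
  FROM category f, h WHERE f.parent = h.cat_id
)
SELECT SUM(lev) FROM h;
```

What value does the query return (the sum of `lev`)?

7

Base: cat_id=3 (Classical) at lev 0.
Iteration 1: rows with parent in {3} -> Board (id 5, lev 1), Comedy (id 13, lev 1).
Iteration 2: rows with parent in {5,13} -> SciFi (id 14, lev 2).
Iteration 3: rows with parent in {14} -> NonFiction (id 15, lev 3).
Iteration 4: no rows with parent in {15}; recursion stops.
SUM(lev) = 0 + 1 + 1 + 2 + 3 = 7.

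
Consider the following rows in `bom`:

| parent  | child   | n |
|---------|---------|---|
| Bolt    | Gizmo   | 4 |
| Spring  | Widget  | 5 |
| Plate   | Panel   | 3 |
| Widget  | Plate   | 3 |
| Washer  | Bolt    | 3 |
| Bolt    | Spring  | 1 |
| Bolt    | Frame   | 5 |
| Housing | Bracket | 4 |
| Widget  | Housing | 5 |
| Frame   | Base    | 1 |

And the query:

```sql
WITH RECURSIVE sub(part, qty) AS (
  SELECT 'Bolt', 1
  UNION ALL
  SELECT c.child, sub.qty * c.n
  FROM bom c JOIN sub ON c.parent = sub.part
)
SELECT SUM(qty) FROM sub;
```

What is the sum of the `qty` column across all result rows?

Base: (Bolt, qty=1).
Iteration 1: components of {Bolt} -> Frame = 1*5 = 5, Gizmo = 1*4 = 4, Spring = 1*1 = 1.
Iteration 2: components of {Frame,Gizmo,Spring} -> Base = 5*1 = 5, Widget = 1*5 = 5.
Iteration 3: components of {Base,Widget} -> Housing = 5*5 = 25, Plate = 5*3 = 15.
Iteration 4: components of {Housing,Plate} -> Bracket = 25*4 = 100, Panel = 15*3 = 45.
Iteration 5: no further components; recursion stops.
SUM(qty) = 1 + 1 + 4 + 5 + 5 + 5 + 15 + 25 + 45 + 100 = 206.

206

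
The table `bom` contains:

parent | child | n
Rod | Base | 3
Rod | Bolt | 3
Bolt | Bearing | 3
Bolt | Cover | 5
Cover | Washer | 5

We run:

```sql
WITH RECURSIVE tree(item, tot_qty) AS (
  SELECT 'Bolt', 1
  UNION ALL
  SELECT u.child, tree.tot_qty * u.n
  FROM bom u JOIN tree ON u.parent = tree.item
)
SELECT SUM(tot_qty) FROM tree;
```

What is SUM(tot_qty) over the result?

Base: (Bolt, tot_qty=1).
Iteration 1: components of {Bolt} -> Bearing = 1*3 = 3, Cover = 1*5 = 5.
Iteration 2: components of {Bearing,Cover} -> Washer = 5*5 = 25.
Iteration 3: no further components; recursion stops.
SUM(tot_qty) = 1 + 3 + 5 + 25 = 34.

34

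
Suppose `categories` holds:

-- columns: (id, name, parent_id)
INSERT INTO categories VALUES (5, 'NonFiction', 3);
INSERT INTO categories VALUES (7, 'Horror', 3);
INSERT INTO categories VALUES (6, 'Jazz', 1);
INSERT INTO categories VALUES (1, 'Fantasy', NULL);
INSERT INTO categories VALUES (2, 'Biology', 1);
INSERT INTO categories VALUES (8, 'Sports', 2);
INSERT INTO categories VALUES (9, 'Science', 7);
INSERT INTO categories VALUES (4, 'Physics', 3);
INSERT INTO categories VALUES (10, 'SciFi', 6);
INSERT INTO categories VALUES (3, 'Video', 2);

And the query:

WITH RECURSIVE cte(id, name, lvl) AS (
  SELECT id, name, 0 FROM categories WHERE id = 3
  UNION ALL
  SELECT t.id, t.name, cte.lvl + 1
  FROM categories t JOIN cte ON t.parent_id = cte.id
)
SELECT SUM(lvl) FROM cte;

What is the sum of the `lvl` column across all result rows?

Base: id=3 (Video) at lvl 0.
Iteration 1: rows with parent_id in {3} -> Physics (id 4, lvl 1), NonFiction (id 5, lvl 1), Horror (id 7, lvl 1).
Iteration 2: rows with parent_id in {4,5,7} -> Science (id 9, lvl 2).
Iteration 3: no rows with parent_id in {9}; recursion stops.
SUM(lvl) = 0 + 1 + 1 + 1 + 2 = 5.

5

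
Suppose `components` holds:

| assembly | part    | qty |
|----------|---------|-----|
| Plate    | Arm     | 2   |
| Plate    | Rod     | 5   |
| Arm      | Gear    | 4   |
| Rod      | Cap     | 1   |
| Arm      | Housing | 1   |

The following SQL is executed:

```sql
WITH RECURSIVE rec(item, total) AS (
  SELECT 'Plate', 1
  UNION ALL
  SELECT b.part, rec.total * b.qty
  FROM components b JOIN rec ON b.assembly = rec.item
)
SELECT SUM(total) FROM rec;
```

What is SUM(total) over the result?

Base: (Plate, total=1).
Iteration 1: components of {Plate} -> Arm = 1*2 = 2, Rod = 1*5 = 5.
Iteration 2: components of {Arm,Rod} -> Cap = 5*1 = 5, Gear = 2*4 = 8, Housing = 2*1 = 2.
Iteration 3: no further components; recursion stops.
SUM(total) = 1 + 2 + 5 + 8 + 2 + 5 = 23.

23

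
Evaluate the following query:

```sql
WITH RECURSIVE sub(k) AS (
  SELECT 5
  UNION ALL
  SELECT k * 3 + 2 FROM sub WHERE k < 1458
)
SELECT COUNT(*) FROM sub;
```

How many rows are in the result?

Base: k=5.
Iteration 1: 5 < 1458 holds -> k = 5 * 3 + 2 = 17.
Iteration 2: 17 < 1458 holds -> k = 17 * 3 + 2 = 53.
Iteration 3: 53 < 1458 holds -> k = 53 * 3 + 2 = 161.
Iteration 4: 161 < 1458 holds -> k = 161 * 3 + 2 = 485.
Iteration 5: 485 < 1458 holds -> k = 485 * 3 + 2 = 1457.
Iteration 6: 1457 < 1458 holds -> k = 1457 * 3 + 2 = 4373.
Iteration 7: 4373 < 1458 fails; recursion stops.
Total rows emitted: 7.

7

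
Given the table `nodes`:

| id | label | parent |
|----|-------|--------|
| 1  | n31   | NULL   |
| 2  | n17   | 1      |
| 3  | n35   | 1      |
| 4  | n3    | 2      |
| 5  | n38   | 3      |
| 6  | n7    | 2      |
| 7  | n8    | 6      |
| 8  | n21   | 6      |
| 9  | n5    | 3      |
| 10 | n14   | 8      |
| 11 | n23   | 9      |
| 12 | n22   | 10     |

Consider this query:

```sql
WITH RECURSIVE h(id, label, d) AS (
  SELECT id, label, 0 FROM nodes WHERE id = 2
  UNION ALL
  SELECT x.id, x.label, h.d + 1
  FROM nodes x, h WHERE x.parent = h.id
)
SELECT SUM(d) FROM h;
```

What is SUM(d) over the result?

Base: id=2 (n17) at d 0.
Iteration 1: rows with parent in {2} -> n3 (id 4, d 1), n7 (id 6, d 1).
Iteration 2: rows with parent in {4,6} -> n8 (id 7, d 2), n21 (id 8, d 2).
Iteration 3: rows with parent in {7,8} -> n14 (id 10, d 3).
Iteration 4: rows with parent in {10} -> n22 (id 12, d 4).
Iteration 5: no rows with parent in {12}; recursion stops.
SUM(d) = 0 + 1 + 1 + 2 + 2 + 3 + 4 = 13.

13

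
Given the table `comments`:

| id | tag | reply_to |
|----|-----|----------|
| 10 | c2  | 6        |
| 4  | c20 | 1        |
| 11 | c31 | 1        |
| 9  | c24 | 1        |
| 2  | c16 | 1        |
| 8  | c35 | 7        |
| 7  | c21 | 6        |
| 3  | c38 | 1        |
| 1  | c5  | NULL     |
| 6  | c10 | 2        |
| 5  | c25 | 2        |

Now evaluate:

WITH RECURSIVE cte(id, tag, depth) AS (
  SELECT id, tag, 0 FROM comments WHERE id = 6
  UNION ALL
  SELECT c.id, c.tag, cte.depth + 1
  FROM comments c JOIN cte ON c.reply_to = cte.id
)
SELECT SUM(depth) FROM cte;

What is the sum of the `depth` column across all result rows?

4

Base: id=6 (c10) at depth 0.
Iteration 1: rows with reply_to in {6} -> c21 (id 7, depth 1), c2 (id 10, depth 1).
Iteration 2: rows with reply_to in {7,10} -> c35 (id 8, depth 2).
Iteration 3: no rows with reply_to in {8}; recursion stops.
SUM(depth) = 0 + 1 + 1 + 2 = 4.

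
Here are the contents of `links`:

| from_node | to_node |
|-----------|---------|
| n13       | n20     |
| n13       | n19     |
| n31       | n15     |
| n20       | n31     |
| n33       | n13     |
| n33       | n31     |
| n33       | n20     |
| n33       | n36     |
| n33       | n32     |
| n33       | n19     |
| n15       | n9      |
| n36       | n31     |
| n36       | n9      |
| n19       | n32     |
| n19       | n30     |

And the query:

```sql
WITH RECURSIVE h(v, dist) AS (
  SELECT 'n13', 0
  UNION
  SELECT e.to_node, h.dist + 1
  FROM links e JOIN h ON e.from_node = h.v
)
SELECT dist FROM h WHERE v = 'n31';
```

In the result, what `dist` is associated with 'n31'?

2

Base: (n13, dist=0).
Iteration 1: edges from {n13} -> (n19, dist=1), (n20, dist=1).
Iteration 2: edges from {n19,n20} -> (n30, dist=2), (n31, dist=2), (n32, dist=2).
Iteration 3: edges from {n30,n31,n32} -> (n15, dist=3).
Iteration 4: edges from {n15} -> (n9, dist=4).
Iteration 5: no outgoing edges from {n9}; recursion stops.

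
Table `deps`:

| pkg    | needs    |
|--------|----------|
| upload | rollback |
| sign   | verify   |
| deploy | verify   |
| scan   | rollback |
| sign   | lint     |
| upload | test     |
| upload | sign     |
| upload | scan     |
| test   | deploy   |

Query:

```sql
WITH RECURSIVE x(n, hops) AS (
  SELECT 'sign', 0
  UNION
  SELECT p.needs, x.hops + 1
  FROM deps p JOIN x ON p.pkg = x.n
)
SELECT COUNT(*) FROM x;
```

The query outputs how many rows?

3

Base: (sign, hops=0).
Iteration 1: edges from {sign} -> (lint, hops=1), (verify, hops=1).
Iteration 2: no outgoing edges from {lint,verify}; recursion stops.
Total rows emitted: 3.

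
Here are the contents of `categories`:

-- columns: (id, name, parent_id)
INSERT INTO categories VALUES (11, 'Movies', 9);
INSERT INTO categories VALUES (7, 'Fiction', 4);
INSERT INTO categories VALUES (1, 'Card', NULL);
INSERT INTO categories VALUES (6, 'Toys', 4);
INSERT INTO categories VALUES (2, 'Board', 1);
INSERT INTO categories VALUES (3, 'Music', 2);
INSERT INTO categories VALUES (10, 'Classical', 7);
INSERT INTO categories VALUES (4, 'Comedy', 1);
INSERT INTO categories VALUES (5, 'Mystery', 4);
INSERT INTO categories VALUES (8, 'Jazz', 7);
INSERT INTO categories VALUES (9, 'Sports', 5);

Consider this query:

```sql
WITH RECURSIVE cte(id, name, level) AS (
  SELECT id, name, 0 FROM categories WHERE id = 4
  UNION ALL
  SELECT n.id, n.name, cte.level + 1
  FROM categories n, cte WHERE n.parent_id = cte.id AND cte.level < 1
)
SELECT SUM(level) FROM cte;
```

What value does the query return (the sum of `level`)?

3

Base: id=4 (Comedy) at level 0.
Iteration 1: rows with parent_id in {4} -> Mystery (id 5, level 1), Toys (id 6, level 1), Fiction (id 7, level 1).
Iteration 2: level < 1 fails for all current rows; recursion stops.
SUM(level) = 0 + 1 + 1 + 1 = 3.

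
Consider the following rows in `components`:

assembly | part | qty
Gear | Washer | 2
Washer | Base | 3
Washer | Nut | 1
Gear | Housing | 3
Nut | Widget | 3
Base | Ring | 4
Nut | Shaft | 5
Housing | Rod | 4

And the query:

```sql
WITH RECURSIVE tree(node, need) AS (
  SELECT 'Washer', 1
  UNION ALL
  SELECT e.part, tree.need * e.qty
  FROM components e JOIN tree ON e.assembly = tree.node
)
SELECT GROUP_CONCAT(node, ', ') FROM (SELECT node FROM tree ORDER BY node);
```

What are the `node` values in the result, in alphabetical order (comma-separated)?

Base: (Washer, need=1).
Iteration 1: components of {Washer} -> Base = 1*3 = 3, Nut = 1*1 = 1.
Iteration 2: components of {Base,Nut} -> Ring = 3*4 = 12, Shaft = 1*5 = 5, Widget = 1*3 = 3.
Iteration 3: no further components; recursion stops.

Base, Nut, Ring, Shaft, Washer, Widget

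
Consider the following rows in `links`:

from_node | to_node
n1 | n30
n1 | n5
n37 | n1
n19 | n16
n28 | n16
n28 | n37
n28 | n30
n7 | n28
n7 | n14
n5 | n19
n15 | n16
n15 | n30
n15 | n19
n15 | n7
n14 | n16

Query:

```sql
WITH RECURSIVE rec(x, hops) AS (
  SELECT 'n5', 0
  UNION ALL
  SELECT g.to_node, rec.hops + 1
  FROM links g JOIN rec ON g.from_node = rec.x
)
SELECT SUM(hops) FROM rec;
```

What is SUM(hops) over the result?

Base: (n5, hops=0).
Iteration 1: edges from {n5} -> (n19, hops=1).
Iteration 2: edges from {n19} -> (n16, hops=2).
Iteration 3: no outgoing edges from {n16}; recursion stops.
SUM(hops) = 0 + 1 + 2 = 3.

3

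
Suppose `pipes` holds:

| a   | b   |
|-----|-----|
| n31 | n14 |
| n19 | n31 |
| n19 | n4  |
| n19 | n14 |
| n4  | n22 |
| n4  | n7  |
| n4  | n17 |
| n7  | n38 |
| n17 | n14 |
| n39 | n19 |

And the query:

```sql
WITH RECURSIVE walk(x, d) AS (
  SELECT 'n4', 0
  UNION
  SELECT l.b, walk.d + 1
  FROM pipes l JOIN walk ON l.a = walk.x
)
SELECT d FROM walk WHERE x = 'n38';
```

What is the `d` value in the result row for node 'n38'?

2

Base: (n4, d=0).
Iteration 1: edges from {n4} -> (n17, d=1), (n22, d=1), (n7, d=1).
Iteration 2: edges from {n17,n22,n7} -> (n14, d=2), (n38, d=2).
Iteration 3: no outgoing edges from {n14,n38}; recursion stops.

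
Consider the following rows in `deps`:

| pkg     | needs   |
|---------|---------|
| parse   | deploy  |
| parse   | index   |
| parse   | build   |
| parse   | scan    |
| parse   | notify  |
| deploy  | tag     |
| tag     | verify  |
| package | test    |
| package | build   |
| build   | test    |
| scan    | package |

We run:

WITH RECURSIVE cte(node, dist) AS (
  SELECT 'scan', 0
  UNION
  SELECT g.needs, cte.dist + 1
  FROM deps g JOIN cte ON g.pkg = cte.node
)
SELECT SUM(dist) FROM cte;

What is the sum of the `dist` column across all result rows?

Base: (scan, dist=0).
Iteration 1: edges from {scan} -> (package, dist=1).
Iteration 2: edges from {package} -> (build, dist=2), (test, dist=2).
Iteration 3: edges from {build,test} -> (test, dist=3).
Iteration 4: no outgoing edges from {test}; recursion stops.
SUM(dist) = 0 + 1 + 2 + 2 + 3 = 8.

8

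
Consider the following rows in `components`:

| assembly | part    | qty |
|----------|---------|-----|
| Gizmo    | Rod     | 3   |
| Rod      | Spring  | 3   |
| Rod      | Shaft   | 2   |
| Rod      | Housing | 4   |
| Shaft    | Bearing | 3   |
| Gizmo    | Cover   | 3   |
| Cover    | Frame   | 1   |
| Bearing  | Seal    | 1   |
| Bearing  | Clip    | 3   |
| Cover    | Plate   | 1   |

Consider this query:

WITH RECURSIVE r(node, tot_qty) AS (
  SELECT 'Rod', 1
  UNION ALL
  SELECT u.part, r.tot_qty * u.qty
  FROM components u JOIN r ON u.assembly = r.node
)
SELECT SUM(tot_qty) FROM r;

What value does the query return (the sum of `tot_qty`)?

40

Base: (Rod, tot_qty=1).
Iteration 1: components of {Rod} -> Housing = 1*4 = 4, Shaft = 1*2 = 2, Spring = 1*3 = 3.
Iteration 2: components of {Housing,Shaft,Spring} -> Bearing = 2*3 = 6.
Iteration 3: components of {Bearing} -> Clip = 6*3 = 18, Seal = 6*1 = 6.
Iteration 4: no further components; recursion stops.
SUM(tot_qty) = 1 + 3 + 2 + 4 + 6 + 6 + 18 = 40.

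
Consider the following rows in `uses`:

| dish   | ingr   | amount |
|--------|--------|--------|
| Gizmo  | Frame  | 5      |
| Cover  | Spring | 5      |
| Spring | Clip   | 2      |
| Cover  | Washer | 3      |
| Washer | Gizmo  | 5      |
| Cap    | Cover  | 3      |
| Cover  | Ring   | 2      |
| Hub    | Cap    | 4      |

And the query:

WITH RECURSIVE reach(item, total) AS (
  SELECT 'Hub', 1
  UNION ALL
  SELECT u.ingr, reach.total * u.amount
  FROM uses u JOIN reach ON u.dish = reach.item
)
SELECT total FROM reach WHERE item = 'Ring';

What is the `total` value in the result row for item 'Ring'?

24

Base: (Hub, total=1).
Iteration 1: components of {Hub} -> Cap = 1*4 = 4.
Iteration 2: components of {Cap} -> Cover = 4*3 = 12.
Iteration 3: components of {Cover} -> Ring = 12*2 = 24, Spring = 12*5 = 60, Washer = 12*3 = 36.
Iteration 4: components of {Ring,Spring,Washer} -> Clip = 60*2 = 120, Gizmo = 36*5 = 180.
Iteration 5: components of {Clip,Gizmo} -> Frame = 180*5 = 900.
Iteration 6: no further components; recursion stops.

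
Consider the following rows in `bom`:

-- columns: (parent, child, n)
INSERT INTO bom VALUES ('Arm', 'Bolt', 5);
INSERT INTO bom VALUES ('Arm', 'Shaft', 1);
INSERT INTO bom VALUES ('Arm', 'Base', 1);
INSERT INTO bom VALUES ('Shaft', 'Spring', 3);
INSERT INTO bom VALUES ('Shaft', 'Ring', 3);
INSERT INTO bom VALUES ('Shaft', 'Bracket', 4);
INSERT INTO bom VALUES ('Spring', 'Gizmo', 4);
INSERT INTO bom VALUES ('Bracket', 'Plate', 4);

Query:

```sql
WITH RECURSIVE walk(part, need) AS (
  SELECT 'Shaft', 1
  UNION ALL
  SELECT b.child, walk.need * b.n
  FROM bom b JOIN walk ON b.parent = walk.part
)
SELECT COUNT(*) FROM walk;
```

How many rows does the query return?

6

Base: (Shaft, need=1).
Iteration 1: components of {Shaft} -> Bracket = 1*4 = 4, Ring = 1*3 = 3, Spring = 1*3 = 3.
Iteration 2: components of {Bracket,Ring,Spring} -> Gizmo = 3*4 = 12, Plate = 4*4 = 16.
Iteration 3: no further components; recursion stops.
Total rows emitted: 6.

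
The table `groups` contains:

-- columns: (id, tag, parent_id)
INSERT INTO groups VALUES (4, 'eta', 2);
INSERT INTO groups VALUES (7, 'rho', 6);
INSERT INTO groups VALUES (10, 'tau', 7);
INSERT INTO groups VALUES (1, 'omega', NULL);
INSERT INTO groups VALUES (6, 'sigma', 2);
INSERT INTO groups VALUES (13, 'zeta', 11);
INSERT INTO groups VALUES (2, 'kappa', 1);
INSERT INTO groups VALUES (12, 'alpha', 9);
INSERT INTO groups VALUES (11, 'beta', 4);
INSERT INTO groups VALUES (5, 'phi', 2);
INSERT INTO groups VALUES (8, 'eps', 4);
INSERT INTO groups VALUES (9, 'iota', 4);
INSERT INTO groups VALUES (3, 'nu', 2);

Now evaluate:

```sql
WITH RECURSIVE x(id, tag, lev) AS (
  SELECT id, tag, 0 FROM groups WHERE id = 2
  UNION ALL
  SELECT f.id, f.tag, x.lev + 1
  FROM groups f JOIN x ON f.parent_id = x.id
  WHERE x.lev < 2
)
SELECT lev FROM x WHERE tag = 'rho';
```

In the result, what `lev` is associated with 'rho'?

2

Base: id=2 (kappa) at lev 0.
Iteration 1: rows with parent_id in {2} -> nu (id 3, lev 1), eta (id 4, lev 1), phi (id 5, lev 1), sigma (id 6, lev 1).
Iteration 2: rows with parent_id in {3,4,5,6} -> rho (id 7, lev 2), eps (id 8, lev 2), iota (id 9, lev 2), beta (id 11, lev 2).
Iteration 3: lev < 2 fails for all current rows; recursion stops.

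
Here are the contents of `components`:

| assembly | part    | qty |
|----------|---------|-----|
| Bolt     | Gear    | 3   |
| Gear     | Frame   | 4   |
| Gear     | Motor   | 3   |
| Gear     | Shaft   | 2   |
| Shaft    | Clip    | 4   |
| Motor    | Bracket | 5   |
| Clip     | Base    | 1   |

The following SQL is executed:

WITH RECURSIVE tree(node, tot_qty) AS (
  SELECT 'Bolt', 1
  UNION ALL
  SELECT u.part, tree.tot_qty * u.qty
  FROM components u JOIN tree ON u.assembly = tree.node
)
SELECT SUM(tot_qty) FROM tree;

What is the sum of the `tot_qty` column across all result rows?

124

Base: (Bolt, tot_qty=1).
Iteration 1: components of {Bolt} -> Gear = 1*3 = 3.
Iteration 2: components of {Gear} -> Frame = 3*4 = 12, Motor = 3*3 = 9, Shaft = 3*2 = 6.
Iteration 3: components of {Frame,Motor,Shaft} -> Bracket = 9*5 = 45, Clip = 6*4 = 24.
Iteration 4: components of {Bracket,Clip} -> Base = 24*1 = 24.
Iteration 5: no further components; recursion stops.
SUM(tot_qty) = 1 + 3 + 12 + 9 + 6 + 45 + 24 + 24 = 124.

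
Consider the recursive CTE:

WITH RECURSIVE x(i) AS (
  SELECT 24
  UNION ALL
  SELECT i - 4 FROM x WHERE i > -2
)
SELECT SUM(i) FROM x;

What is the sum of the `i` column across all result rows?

Base: i=24.
Iteration 1: 24 > -2 holds -> i = 24 - 4 = 20.
Iteration 2: 20 > -2 holds -> i = 20 - 4 = 16.
Iteration 3: 16 > -2 holds -> i = 16 - 4 = 12.
Iteration 4: 12 > -2 holds -> i = 12 - 4 = 8.
Iteration 5: 8 > -2 holds -> i = 8 - 4 = 4.
Iteration 6: 4 > -2 holds -> i = 4 - 4 = 0.
Iteration 7: 0 > -2 holds -> i = 0 - 4 = -4.
Iteration 8: -4 > -2 fails; recursion stops.
SUM(i) = 24 + 20 + 16 + 12 + 8 + 4 + 0 + -4 = 80.

80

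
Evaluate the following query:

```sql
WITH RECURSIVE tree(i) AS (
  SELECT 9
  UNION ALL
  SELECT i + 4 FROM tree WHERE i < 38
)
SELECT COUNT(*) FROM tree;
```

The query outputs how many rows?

9

Base: i=9.
Iteration 1: 9 < 38 holds -> i = 9 + 4 = 13.
Iteration 2: 13 < 38 holds -> i = 13 + 4 = 17.
Iteration 3: 17 < 38 holds -> i = 17 + 4 = 21.
Iteration 4: 21 < 38 holds -> i = 21 + 4 = 25.
Iteration 5: 25 < 38 holds -> i = 25 + 4 = 29.
Iteration 6: 29 < 38 holds -> i = 29 + 4 = 33.
Iteration 7: 33 < 38 holds -> i = 33 + 4 = 37.
Iteration 8: 37 < 38 holds -> i = 37 + 4 = 41.
Iteration 9: 41 < 38 fails; recursion stops.
Total rows emitted: 9.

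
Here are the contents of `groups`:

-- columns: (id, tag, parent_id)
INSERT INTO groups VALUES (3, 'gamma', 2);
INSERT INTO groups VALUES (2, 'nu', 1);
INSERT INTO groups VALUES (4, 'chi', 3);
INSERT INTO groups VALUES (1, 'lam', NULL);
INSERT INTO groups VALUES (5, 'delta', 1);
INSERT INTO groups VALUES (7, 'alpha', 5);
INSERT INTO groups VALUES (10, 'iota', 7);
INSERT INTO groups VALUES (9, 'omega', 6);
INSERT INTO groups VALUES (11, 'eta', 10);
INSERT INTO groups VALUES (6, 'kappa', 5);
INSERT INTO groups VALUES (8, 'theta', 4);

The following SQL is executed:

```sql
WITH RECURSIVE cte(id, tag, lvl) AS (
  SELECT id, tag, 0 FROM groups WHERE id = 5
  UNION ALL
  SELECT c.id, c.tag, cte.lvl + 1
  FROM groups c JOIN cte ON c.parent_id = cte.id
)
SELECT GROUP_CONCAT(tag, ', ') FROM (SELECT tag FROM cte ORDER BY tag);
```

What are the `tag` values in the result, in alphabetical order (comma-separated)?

alpha, delta, eta, iota, kappa, omega

Base: id=5 (delta) at lvl 0.
Iteration 1: rows with parent_id in {5} -> kappa (id 6, lvl 1), alpha (id 7, lvl 1).
Iteration 2: rows with parent_id in {6,7} -> omega (id 9, lvl 2), iota (id 10, lvl 2).
Iteration 3: rows with parent_id in {9,10} -> eta (id 11, lvl 3).
Iteration 4: no rows with parent_id in {11}; recursion stops.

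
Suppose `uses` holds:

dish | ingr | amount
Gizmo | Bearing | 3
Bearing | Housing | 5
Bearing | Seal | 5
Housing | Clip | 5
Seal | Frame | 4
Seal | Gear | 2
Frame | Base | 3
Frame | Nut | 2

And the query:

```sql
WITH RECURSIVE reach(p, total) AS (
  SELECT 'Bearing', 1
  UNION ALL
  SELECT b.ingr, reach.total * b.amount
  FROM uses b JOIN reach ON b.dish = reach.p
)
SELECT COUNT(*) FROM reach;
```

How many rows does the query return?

Base: (Bearing, total=1).
Iteration 1: components of {Bearing} -> Housing = 1*5 = 5, Seal = 1*5 = 5.
Iteration 2: components of {Housing,Seal} -> Clip = 5*5 = 25, Frame = 5*4 = 20, Gear = 5*2 = 10.
Iteration 3: components of {Clip,Frame,Gear} -> Base = 20*3 = 60, Nut = 20*2 = 40.
Iteration 4: no further components; recursion stops.
Total rows emitted: 8.

8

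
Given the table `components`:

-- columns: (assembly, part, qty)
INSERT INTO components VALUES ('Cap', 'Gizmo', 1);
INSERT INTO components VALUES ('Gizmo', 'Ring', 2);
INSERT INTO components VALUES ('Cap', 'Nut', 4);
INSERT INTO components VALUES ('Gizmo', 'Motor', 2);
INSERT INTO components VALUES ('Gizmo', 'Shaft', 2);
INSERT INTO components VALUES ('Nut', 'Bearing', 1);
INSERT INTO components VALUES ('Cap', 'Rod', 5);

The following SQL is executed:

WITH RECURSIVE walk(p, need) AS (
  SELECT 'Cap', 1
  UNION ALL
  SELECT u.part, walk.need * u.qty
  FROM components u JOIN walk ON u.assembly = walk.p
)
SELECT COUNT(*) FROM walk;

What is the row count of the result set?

Base: (Cap, need=1).
Iteration 1: components of {Cap} -> Gizmo = 1*1 = 1, Nut = 1*4 = 4, Rod = 1*5 = 5.
Iteration 2: components of {Gizmo,Nut,Rod} -> Bearing = 4*1 = 4, Motor = 1*2 = 2, Ring = 1*2 = 2, Shaft = 1*2 = 2.
Iteration 3: no further components; recursion stops.
Total rows emitted: 8.

8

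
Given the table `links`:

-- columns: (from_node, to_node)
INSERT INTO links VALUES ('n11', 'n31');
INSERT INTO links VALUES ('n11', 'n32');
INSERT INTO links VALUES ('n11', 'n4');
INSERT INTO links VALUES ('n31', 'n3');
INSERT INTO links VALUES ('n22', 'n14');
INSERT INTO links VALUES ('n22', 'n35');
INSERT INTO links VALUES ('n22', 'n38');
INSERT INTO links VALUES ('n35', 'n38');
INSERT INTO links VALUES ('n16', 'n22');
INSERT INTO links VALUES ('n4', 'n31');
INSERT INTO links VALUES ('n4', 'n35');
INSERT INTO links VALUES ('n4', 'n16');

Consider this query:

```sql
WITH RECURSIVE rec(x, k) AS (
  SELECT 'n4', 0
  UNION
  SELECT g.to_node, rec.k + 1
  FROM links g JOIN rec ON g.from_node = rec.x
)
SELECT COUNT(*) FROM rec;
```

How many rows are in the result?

Base: (n4, k=0).
Iteration 1: edges from {n4} -> (n16, k=1), (n31, k=1), (n35, k=1).
Iteration 2: edges from {n16,n31,n35} -> (n22, k=2), (n3, k=2), (n38, k=2).
Iteration 3: edges from {n22,n3,n38} -> (n14, k=3), (n35, k=3), (n38, k=3).
Iteration 4: edges from {n14,n35,n38} -> (n38, k=4).
Iteration 5: no outgoing edges from {n38}; recursion stops.
Total rows emitted: 11.

11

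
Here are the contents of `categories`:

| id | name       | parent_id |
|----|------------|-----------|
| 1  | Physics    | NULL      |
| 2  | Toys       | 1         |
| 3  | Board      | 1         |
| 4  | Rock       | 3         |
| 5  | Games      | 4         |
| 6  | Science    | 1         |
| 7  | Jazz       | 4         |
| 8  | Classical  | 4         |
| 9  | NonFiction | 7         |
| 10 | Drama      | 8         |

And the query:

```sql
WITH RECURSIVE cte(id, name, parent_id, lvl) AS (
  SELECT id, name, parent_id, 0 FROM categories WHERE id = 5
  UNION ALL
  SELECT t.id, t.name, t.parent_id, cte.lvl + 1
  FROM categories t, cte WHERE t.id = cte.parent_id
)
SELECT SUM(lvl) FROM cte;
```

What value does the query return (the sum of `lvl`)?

6

Base: id=5 (Games), parent_id=4, lvl 0.
Iteration 1: join on id=4 -> Rock (id 4, parent_id=3, lvl 1).
Iteration 2: join on id=3 -> Board (id 3, parent_id=1, lvl 2).
Iteration 3: join on id=1 -> Physics (id 1, parent_id=NULL, lvl 3).
Iteration 4: parent_id is NULL; no match; recursion stops.
SUM(lvl) = 0 + 1 + 2 + 3 = 6.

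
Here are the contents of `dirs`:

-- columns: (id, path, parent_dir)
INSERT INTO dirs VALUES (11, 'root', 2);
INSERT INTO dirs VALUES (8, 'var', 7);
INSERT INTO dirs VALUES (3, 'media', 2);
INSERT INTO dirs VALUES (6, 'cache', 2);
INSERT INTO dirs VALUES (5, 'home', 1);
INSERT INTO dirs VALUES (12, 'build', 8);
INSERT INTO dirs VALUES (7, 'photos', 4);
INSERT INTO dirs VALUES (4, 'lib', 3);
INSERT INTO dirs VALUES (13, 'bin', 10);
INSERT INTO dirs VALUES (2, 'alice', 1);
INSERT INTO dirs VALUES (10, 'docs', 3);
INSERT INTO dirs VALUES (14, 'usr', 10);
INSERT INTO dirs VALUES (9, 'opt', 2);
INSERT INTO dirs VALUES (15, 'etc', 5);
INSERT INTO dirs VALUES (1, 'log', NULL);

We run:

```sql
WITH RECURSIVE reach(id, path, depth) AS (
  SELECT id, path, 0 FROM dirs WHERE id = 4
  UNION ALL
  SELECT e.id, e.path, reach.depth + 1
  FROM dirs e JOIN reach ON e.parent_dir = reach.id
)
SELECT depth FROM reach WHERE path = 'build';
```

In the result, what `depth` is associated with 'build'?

3

Base: id=4 (lib) at depth 0.
Iteration 1: rows with parent_dir in {4} -> photos (id 7, depth 1).
Iteration 2: rows with parent_dir in {7} -> var (id 8, depth 2).
Iteration 3: rows with parent_dir in {8} -> build (id 12, depth 3).
Iteration 4: no rows with parent_dir in {12}; recursion stops.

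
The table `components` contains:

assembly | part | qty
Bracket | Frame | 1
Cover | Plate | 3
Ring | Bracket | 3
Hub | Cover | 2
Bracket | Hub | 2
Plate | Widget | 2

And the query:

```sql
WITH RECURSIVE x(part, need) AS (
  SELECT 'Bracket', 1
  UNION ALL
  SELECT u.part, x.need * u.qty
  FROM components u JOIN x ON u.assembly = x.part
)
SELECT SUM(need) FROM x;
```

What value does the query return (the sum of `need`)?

44

Base: (Bracket, need=1).
Iteration 1: components of {Bracket} -> Frame = 1*1 = 1, Hub = 1*2 = 2.
Iteration 2: components of {Frame,Hub} -> Cover = 2*2 = 4.
Iteration 3: components of {Cover} -> Plate = 4*3 = 12.
Iteration 4: components of {Plate} -> Widget = 12*2 = 24.
Iteration 5: no further components; recursion stops.
SUM(need) = 1 + 2 + 1 + 4 + 12 + 24 = 44.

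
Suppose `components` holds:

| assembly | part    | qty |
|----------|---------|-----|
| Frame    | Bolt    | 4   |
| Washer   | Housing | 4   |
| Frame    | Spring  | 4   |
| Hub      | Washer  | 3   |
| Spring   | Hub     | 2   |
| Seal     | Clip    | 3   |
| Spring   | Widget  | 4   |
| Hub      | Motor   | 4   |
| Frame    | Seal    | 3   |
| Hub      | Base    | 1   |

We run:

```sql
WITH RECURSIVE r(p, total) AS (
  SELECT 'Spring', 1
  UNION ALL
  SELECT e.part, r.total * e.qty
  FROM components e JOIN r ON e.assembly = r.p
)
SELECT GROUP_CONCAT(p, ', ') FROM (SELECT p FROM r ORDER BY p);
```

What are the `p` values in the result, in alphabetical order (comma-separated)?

Base: (Spring, total=1).
Iteration 1: components of {Spring} -> Hub = 1*2 = 2, Widget = 1*4 = 4.
Iteration 2: components of {Hub,Widget} -> Base = 2*1 = 2, Motor = 2*4 = 8, Washer = 2*3 = 6.
Iteration 3: components of {Base,Motor,Washer} -> Housing = 6*4 = 24.
Iteration 4: no further components; recursion stops.

Base, Housing, Hub, Motor, Spring, Washer, Widget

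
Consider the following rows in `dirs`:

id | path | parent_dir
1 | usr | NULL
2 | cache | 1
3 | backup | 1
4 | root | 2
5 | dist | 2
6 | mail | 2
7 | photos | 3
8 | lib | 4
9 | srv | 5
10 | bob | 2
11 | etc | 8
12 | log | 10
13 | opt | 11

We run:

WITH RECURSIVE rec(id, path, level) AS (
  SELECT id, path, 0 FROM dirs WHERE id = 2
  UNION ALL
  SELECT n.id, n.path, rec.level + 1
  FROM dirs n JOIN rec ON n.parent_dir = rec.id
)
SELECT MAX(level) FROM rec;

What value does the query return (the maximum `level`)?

4

Base: id=2 (cache) at level 0.
Iteration 1: rows with parent_dir in {2} -> root (id 4, level 1), dist (id 5, level 1), mail (id 6, level 1), bob (id 10, level 1).
Iteration 2: rows with parent_dir in {4,5,6,10} -> lib (id 8, level 2), srv (id 9, level 2), log (id 12, level 2).
Iteration 3: rows with parent_dir in {8,9,12} -> etc (id 11, level 3).
Iteration 4: rows with parent_dir in {11} -> opt (id 13, level 4).
Iteration 5: no rows with parent_dir in {13}; recursion stops.
level values: 0, 1, 1, 1, 1, 2, 2, 2, 3, 4; the maximum is 4.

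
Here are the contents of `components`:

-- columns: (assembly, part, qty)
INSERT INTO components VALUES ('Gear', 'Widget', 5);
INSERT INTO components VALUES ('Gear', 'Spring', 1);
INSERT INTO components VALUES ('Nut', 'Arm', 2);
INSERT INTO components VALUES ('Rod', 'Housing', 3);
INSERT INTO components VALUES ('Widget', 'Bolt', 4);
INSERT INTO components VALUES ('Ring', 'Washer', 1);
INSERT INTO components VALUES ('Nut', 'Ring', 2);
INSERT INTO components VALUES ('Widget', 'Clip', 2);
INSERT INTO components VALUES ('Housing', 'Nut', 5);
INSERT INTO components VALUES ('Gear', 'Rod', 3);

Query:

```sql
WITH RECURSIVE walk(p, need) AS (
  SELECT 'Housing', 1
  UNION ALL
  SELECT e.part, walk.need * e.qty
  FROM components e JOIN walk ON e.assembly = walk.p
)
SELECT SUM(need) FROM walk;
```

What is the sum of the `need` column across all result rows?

36

Base: (Housing, need=1).
Iteration 1: components of {Housing} -> Nut = 1*5 = 5.
Iteration 2: components of {Nut} -> Arm = 5*2 = 10, Ring = 5*2 = 10.
Iteration 3: components of {Arm,Ring} -> Washer = 10*1 = 10.
Iteration 4: no further components; recursion stops.
SUM(need) = 1 + 5 + 10 + 10 + 10 = 36.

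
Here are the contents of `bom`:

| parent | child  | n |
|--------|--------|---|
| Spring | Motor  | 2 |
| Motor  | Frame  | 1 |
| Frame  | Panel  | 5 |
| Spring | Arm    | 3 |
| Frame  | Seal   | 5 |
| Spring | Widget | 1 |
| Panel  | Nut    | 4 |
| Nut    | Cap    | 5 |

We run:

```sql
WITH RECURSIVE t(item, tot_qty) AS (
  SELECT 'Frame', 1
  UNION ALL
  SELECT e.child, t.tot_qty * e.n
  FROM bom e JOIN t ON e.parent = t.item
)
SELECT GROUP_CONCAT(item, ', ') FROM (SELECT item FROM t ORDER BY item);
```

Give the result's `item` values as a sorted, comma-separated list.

Cap, Frame, Nut, Panel, Seal

Base: (Frame, tot_qty=1).
Iteration 1: components of {Frame} -> Panel = 1*5 = 5, Seal = 1*5 = 5.
Iteration 2: components of {Panel,Seal} -> Nut = 5*4 = 20.
Iteration 3: components of {Nut} -> Cap = 20*5 = 100.
Iteration 4: no further components; recursion stops.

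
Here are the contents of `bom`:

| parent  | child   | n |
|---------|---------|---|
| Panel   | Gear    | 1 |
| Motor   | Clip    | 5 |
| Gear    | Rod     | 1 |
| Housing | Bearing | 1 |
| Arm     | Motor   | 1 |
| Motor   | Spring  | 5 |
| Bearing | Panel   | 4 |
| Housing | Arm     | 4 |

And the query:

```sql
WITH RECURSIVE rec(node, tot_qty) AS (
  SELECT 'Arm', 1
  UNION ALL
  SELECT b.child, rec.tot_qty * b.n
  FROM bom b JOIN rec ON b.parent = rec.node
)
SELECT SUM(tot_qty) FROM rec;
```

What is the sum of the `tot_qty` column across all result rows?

Base: (Arm, tot_qty=1).
Iteration 1: components of {Arm} -> Motor = 1*1 = 1.
Iteration 2: components of {Motor} -> Clip = 1*5 = 5, Spring = 1*5 = 5.
Iteration 3: no further components; recursion stops.
SUM(tot_qty) = 1 + 1 + 5 + 5 = 12.

12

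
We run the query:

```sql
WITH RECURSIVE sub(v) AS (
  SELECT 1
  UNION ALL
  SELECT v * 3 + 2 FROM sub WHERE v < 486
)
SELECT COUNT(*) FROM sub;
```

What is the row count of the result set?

Base: v=1.
Iteration 1: 1 < 486 holds -> v = 1 * 3 + 2 = 5.
Iteration 2: 5 < 486 holds -> v = 5 * 3 + 2 = 17.
Iteration 3: 17 < 486 holds -> v = 17 * 3 + 2 = 53.
Iteration 4: 53 < 486 holds -> v = 53 * 3 + 2 = 161.
Iteration 5: 161 < 486 holds -> v = 161 * 3 + 2 = 485.
Iteration 6: 485 < 486 holds -> v = 485 * 3 + 2 = 1457.
Iteration 7: 1457 < 486 fails; recursion stops.
Total rows emitted: 7.

7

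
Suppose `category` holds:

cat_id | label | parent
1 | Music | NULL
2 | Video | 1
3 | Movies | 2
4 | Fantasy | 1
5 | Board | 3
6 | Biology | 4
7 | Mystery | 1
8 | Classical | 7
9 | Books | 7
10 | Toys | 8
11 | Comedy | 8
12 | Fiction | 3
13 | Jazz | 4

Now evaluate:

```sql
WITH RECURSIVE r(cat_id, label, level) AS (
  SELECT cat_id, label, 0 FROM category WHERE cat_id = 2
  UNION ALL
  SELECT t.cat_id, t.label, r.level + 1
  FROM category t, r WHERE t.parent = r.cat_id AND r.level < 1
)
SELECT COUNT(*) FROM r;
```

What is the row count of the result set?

Base: cat_id=2 (Video) at level 0.
Iteration 1: rows with parent in {2} -> Movies (id 3, level 1).
Iteration 2: level < 1 fails for all current rows; recursion stops.
Total rows emitted: 2.

2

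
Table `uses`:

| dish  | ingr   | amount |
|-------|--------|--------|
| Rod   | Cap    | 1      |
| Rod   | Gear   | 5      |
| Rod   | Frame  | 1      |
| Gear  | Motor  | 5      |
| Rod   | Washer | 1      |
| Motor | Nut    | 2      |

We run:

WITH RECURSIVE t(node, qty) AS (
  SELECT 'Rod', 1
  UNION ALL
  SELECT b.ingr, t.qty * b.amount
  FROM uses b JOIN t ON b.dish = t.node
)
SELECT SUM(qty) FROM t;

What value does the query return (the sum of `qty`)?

84

Base: (Rod, qty=1).
Iteration 1: components of {Rod} -> Cap = 1*1 = 1, Frame = 1*1 = 1, Gear = 1*5 = 5, Washer = 1*1 = 1.
Iteration 2: components of {Cap,Frame,Gear,Washer} -> Motor = 5*5 = 25.
Iteration 3: components of {Motor} -> Nut = 25*2 = 50.
Iteration 4: no further components; recursion stops.
SUM(qty) = 1 + 1 + 5 + 1 + 1 + 25 + 50 = 84.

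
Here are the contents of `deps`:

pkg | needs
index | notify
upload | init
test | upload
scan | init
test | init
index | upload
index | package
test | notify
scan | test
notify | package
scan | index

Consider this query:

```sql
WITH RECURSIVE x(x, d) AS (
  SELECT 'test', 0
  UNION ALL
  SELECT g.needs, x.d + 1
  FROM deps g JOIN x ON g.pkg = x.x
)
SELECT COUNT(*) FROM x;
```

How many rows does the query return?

6

Base: (test, d=0).
Iteration 1: edges from {test} -> (init, d=1), (notify, d=1), (upload, d=1).
Iteration 2: edges from {init,notify,upload} -> (init, d=2), (package, d=2).
Iteration 3: no outgoing edges from {init,package}; recursion stops.
Total rows emitted: 6.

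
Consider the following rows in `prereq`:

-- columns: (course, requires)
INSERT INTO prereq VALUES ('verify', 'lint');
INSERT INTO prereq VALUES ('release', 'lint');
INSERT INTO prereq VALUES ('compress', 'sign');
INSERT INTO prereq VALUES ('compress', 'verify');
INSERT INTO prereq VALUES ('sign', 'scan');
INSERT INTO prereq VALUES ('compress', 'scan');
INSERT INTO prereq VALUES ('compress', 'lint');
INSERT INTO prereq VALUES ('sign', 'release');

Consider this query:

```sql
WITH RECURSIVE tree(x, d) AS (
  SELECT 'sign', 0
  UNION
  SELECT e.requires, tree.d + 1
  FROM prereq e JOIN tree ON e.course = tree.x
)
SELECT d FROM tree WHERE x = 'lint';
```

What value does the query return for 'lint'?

2

Base: (sign, d=0).
Iteration 1: edges from {sign} -> (release, d=1), (scan, d=1).
Iteration 2: edges from {release,scan} -> (lint, d=2).
Iteration 3: no outgoing edges from {lint}; recursion stops.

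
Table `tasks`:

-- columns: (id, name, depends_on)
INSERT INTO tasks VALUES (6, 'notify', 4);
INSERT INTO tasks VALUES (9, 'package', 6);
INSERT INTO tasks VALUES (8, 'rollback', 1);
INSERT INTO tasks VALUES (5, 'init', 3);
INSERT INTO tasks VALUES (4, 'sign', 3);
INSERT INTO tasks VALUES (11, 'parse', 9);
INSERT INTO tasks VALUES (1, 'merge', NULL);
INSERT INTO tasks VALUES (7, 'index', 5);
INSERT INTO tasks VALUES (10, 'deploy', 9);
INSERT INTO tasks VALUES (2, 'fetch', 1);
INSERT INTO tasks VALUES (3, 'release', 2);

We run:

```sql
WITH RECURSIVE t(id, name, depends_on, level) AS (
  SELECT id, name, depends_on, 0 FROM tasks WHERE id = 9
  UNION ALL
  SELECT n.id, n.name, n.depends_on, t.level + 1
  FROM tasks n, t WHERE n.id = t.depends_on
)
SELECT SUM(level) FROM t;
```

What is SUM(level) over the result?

Base: id=9 (package), depends_on=6, level 0.
Iteration 1: join on id=6 -> notify (id 6, depends_on=4, level 1).
Iteration 2: join on id=4 -> sign (id 4, depends_on=3, level 2).
Iteration 3: join on id=3 -> release (id 3, depends_on=2, level 3).
Iteration 4: join on id=2 -> fetch (id 2, depends_on=1, level 4).
Iteration 5: join on id=1 -> merge (id 1, depends_on=NULL, level 5).
Iteration 6: depends_on is NULL; no match; recursion stops.
SUM(level) = 0 + 1 + 2 + 3 + 4 + 5 = 15.

15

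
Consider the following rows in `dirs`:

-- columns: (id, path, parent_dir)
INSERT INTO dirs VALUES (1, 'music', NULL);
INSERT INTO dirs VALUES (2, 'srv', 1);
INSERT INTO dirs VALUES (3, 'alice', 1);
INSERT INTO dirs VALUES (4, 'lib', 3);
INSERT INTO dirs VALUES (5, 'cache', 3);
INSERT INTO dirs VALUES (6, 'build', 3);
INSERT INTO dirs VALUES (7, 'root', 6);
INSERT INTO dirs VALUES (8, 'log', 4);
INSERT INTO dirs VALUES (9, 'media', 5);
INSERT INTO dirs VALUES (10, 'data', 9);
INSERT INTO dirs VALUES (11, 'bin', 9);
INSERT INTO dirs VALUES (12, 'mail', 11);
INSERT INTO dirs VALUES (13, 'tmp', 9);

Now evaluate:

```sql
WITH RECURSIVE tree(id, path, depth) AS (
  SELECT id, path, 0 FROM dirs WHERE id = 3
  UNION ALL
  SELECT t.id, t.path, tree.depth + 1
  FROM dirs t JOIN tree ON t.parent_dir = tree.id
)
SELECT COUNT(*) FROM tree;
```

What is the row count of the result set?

Base: id=3 (alice) at depth 0.
Iteration 1: rows with parent_dir in {3} -> lib (id 4, depth 1), cache (id 5, depth 1), build (id 6, depth 1).
Iteration 2: rows with parent_dir in {4,5,6} -> root (id 7, depth 2), log (id 8, depth 2), media (id 9, depth 2).
Iteration 3: rows with parent_dir in {7,8,9} -> data (id 10, depth 3), bin (id 11, depth 3), tmp (id 13, depth 3).
Iteration 4: rows with parent_dir in {10,11,13} -> mail (id 12, depth 4).
Iteration 5: no rows with parent_dir in {12}; recursion stops.
Total rows emitted: 11.

11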